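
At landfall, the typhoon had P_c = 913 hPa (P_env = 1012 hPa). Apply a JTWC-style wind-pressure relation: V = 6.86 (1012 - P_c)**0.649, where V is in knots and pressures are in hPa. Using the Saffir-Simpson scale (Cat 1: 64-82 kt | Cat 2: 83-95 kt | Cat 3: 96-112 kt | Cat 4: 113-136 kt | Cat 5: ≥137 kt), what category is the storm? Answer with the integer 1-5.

ΔP = 1012 − 913 = 99 hPa.
V ≈ 6.86 × 99^0.649 = 6.86 × 19.73 ≈ 135 kt.
135 kt falls in the Category 4 band.

4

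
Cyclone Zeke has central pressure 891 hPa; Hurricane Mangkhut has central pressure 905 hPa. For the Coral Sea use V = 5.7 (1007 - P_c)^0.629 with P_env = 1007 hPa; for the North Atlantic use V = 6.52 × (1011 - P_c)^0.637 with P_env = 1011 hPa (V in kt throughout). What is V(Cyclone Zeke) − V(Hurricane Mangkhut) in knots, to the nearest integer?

-14 kt

Cyclone Zeke: ΔP = 116; V ≈ 5.7 × 116^0.629 ≈ 113.35 kt.
Hurricane Mangkhut: ΔP = 106; V ≈ 6.52 × 106^0.637 ≈ 127.16 kt.
Difference ≈ 113.35 − 127.16 = -13.81 → -14 kt.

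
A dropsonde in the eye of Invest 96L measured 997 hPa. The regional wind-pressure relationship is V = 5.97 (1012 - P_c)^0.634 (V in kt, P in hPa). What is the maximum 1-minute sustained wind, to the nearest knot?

ΔP = 1012 − 997 = 15 hPa.
15^0.634 ≈ 5.567.
V ≈ 5.97 × 5.567 ≈ 33.2 kt.

33 kt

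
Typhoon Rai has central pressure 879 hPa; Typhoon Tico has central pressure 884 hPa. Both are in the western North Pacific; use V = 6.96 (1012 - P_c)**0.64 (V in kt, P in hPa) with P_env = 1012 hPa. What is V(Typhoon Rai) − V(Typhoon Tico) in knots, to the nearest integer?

Typhoon Rai: ΔP = 133; V ≈ 6.96 × 133^0.64 ≈ 159.17 kt.
Typhoon Tico: ΔP = 128; V ≈ 6.96 × 128^0.64 ≈ 155.32 kt.
Difference ≈ 159.17 − 155.32 = 3.85 → 4 kt.

4 kt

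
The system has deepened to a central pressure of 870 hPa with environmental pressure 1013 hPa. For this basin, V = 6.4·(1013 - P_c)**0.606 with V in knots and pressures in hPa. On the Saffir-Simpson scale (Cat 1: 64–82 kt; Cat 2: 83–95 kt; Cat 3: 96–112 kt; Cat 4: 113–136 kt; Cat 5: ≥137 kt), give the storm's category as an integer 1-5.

ΔP = 1013 − 870 = 143 hPa.
V ≈ 6.4 × 143^0.606 = 6.4 × 20.24 ≈ 130 kt.
130 kt falls in the Category 4 band.

4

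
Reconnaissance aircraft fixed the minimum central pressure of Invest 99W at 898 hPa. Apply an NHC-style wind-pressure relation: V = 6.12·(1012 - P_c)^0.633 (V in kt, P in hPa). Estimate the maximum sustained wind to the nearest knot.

123 kt

ΔP = 1012 − 898 = 114 hPa.
114^0.633 ≈ 20.046.
V ≈ 6.12 × 20.046 ≈ 122.7 kt.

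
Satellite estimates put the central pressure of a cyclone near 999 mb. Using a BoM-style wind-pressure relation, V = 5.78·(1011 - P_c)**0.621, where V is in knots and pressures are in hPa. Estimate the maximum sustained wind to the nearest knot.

ΔP = 1011 − 999 = 12 mb.
12^0.621 ≈ 4.679.
V ≈ 5.78 × 4.679 ≈ 27.0 kt.

27 kt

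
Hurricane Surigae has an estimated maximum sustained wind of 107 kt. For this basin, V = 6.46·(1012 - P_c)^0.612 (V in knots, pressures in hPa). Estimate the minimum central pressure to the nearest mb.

ΔP = (V / 6.46)^(1/0.612) = (107/6.46)^1.634.
107/6.46 = 16.563; 16.563^1.634 ≈ 98.19 mb.
P_c = 1012 − 98.19 = 913.81 ≈ 914 mb.

914 mb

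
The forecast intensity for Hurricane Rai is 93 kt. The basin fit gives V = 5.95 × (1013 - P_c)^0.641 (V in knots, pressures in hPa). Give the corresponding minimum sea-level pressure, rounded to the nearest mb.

940 mb

ΔP = (V / 5.95)^(1/0.641) = (93/5.95)^1.560.
93/5.95 = 15.630; 15.630^1.560 ≈ 72.89 mb.
P_c = 1013 − 72.89 = 940.11 ≈ 940 mb.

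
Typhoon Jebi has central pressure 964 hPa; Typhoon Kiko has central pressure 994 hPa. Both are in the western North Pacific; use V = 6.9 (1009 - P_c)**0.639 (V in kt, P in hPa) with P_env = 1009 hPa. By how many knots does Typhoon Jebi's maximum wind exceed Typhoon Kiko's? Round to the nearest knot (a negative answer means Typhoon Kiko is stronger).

40 kt

Typhoon Jebi: ΔP = 45; V ≈ 6.9 × 45^0.639 ≈ 78.57 kt.
Typhoon Kiko: ΔP = 15; V ≈ 6.9 × 15^0.639 ≈ 38.94 kt.
Difference ≈ 78.57 − 38.94 = 39.63 → 40 kt.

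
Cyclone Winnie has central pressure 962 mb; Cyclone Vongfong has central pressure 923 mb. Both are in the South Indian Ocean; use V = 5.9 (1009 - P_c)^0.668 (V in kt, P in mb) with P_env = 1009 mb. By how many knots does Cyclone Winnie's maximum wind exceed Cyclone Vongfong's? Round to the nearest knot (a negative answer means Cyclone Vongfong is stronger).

-38 kt

Cyclone Winnie: ΔP = 47; V ≈ 5.9 × 47^0.668 ≈ 77.23 kt.
Cyclone Vongfong: ΔP = 86; V ≈ 5.9 × 86^0.668 ≈ 115.64 kt.
Difference ≈ 77.23 − 115.64 = -38.41 → -38 kt.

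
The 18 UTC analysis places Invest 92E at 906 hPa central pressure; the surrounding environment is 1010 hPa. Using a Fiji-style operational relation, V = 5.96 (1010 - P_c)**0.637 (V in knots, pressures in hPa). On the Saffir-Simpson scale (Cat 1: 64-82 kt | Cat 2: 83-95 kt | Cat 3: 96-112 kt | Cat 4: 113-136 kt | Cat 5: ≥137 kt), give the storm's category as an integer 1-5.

4

ΔP = 1010 − 906 = 104 hPa.
V ≈ 5.96 × 104^0.637 = 5.96 × 19.27 ≈ 115 kt.
115 kt falls in the Category 4 band.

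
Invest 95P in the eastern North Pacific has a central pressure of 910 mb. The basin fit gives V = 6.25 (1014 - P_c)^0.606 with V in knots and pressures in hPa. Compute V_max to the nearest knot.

ΔP = 1014 − 910 = 104 mb.
104^0.606 ≈ 16.685.
V ≈ 6.25 × 16.685 ≈ 104.3 kt.

104 kt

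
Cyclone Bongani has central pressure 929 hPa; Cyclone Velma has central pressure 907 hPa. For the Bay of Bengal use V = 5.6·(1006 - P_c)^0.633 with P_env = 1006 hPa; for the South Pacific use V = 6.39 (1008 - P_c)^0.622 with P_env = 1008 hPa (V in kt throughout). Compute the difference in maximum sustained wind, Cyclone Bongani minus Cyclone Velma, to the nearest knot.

Cyclone Bongani: ΔP = 77; V ≈ 5.6 × 77^0.633 ≈ 87.57 kt.
Cyclone Velma: ΔP = 101; V ≈ 6.39 × 101^0.622 ≈ 112.77 kt.
Difference ≈ 87.57 − 112.77 = -25.20 → -25 kt.

-25 kt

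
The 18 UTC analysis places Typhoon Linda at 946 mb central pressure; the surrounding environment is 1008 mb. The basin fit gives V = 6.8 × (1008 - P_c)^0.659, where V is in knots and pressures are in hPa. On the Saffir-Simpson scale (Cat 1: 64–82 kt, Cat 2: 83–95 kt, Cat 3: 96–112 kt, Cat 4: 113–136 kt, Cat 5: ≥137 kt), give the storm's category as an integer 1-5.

3

ΔP = 1008 − 946 = 62 mb.
V ≈ 6.8 × 62^0.659 = 6.8 × 15.18 ≈ 103 kt.
103 kt falls in the Category 3 band.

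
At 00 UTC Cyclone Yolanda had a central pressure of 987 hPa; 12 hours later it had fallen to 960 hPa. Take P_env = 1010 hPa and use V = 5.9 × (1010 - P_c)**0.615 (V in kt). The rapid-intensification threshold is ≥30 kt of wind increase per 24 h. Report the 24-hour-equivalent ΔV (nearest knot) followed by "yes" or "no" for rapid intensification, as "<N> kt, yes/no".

V₁: ΔP = 23, V ≈ 5.9 × 23^0.615 ≈ 40.58 kt.
V₂: ΔP = 50, V ≈ 5.9 × 50^0.615 ≈ 65.42 kt.
ΔV over 12 h = 24.84 kt → 24 h equivalent = 24.84 × 24/12 ≈ 49.68 kt.
50 kt ≥ 30 kt ⇒ rapid intensification.

50 kt, yes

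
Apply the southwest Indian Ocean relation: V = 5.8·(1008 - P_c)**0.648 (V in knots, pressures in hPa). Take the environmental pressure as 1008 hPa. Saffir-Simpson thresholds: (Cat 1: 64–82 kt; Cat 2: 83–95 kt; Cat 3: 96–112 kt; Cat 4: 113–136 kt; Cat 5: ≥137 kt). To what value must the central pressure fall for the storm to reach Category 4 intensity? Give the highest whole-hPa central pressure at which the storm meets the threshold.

910 hPa

Category 4 begins at V = 113 kt.
Required ΔP = (113/5.8)^(1/0.648) = 19.483^1.543 ≈ 97.77 hPa.
P_c ≤ 1008 − 97.77 = 910.23, so the highest integer P_c is 910 hPa.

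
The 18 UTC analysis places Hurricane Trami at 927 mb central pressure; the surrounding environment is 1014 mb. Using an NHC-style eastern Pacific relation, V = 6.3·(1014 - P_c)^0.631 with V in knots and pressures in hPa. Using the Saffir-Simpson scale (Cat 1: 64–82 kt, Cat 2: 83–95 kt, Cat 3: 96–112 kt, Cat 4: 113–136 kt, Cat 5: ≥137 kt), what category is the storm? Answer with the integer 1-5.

ΔP = 1014 − 927 = 87 mb.
V ≈ 6.3 × 87^0.631 = 6.3 × 16.74 ≈ 105 kt.
105 kt falls in the Category 3 band.

3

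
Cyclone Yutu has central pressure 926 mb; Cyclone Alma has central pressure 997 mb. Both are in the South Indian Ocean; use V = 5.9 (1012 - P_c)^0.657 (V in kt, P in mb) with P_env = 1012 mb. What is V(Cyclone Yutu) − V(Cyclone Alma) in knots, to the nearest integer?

75 kt

Cyclone Yutu: ΔP = 86; V ≈ 5.9 × 86^0.657 ≈ 110.11 kt.
Cyclone Alma: ΔP = 15; V ≈ 5.9 × 15^0.657 ≈ 34.96 kt.
Difference ≈ 110.11 − 34.96 = 75.15 → 75 kt.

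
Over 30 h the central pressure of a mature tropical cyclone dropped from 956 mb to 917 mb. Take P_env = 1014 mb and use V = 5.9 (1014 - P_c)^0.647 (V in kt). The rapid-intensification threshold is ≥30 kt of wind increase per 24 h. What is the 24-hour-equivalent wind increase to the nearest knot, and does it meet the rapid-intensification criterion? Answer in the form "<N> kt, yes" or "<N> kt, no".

V₁: ΔP = 58, V ≈ 5.9 × 58^0.647 ≈ 81.62 kt.
V₂: ΔP = 97, V ≈ 5.9 × 97^0.647 ≈ 113.84 kt.
ΔV over 30 h = 32.22 kt → 24 h equivalent = 32.22 × 24/30 ≈ 25.78 kt.
26 kt < 30 kt ⇒ not rapid intensification.

26 kt, no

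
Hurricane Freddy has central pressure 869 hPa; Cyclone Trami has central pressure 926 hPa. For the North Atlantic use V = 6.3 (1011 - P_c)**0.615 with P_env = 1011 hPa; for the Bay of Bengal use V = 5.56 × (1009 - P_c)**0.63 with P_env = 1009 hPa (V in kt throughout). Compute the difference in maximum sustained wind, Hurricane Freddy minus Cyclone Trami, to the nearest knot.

43 kt

Hurricane Freddy: ΔP = 142; V ≈ 6.3 × 142^0.615 ≈ 132.74 kt.
Cyclone Trami: ΔP = 83; V ≈ 5.56 × 83^0.63 ≈ 89.97 kt.
Difference ≈ 132.74 − 89.97 = 42.77 → 43 kt.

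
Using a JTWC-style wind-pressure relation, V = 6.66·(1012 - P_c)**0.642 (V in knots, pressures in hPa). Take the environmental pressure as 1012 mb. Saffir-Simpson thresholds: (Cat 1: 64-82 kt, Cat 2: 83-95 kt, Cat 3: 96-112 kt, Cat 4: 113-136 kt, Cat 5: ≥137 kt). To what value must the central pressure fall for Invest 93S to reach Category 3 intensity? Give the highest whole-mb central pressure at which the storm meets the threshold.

Category 3 begins at V = 96 kt.
Required ΔP = (96/6.66)^(1/0.642) = 14.414^1.558 ≈ 63.82 mb.
P_c ≤ 1012 − 63.82 = 948.18, so the highest integer P_c is 948 mb.

948 mb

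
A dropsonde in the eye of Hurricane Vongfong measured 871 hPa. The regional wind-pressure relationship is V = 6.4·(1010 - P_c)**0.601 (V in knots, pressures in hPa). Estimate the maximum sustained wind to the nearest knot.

ΔP = 1010 − 871 = 139 hPa.
139^0.601 ≈ 19.407.
V ≈ 6.4 × 19.407 ≈ 124.2 kt.

124 kt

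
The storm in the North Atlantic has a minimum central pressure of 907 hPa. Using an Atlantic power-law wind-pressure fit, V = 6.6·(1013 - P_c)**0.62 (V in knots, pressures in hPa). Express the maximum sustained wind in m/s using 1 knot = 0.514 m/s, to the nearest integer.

ΔP = 1013 − 907 = 106 hPa.
V ≈ 6.6 × 106^0.62 = 6.6 × 18.017 ≈ 118.914 kt.
118.914 × 0.514 ≈ 61.12 m/s → 61 m/s.

61 m/s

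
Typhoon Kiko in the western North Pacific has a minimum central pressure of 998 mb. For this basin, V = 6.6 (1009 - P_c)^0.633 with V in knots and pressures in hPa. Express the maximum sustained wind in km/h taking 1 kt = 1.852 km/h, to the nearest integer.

ΔP = 1009 − 998 = 11 mb.
V ≈ 6.6 × 11^0.633 = 6.6 × 4.562 ≈ 30.112 kt.
30.112 × 1.852 ≈ 55.77 km/h → 56 km/h.

56 km/h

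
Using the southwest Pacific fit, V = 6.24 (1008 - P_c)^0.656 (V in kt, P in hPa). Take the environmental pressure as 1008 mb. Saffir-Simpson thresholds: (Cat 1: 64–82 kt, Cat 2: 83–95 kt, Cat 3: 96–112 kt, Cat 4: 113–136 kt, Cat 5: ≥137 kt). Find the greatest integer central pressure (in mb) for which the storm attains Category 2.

Category 2 begins at V = 83 kt.
Required ΔP = (83/6.24)^(1/0.656) = 13.301^1.524 ≈ 51.67 mb.
P_c ≤ 1008 − 51.67 = 956.33, so the highest integer P_c is 956 mb.

956 mb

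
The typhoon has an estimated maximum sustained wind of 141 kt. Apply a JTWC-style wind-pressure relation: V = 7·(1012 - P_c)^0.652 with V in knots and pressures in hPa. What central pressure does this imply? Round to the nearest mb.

ΔP = (V / 7)^(1/0.652) = (141/7)^1.534.
141/7 = 20.143; 20.143^1.534 ≈ 100.04 mb.
P_c = 1012 − 100.04 = 911.96 ≈ 912 mb.

912 mb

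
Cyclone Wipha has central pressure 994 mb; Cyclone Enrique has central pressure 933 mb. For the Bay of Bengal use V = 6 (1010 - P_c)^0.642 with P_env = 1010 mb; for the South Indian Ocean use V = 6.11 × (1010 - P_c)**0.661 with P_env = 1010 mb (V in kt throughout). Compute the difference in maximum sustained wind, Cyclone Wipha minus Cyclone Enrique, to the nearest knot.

Cyclone Wipha: ΔP = 16; V ≈ 6 × 16^0.642 ≈ 35.58 kt.
Cyclone Enrique: ΔP = 77; V ≈ 6.11 × 77^0.661 ≈ 107.90 kt.
Difference ≈ 35.58 − 107.90 = -72.32 → -72 kt.

-72 kt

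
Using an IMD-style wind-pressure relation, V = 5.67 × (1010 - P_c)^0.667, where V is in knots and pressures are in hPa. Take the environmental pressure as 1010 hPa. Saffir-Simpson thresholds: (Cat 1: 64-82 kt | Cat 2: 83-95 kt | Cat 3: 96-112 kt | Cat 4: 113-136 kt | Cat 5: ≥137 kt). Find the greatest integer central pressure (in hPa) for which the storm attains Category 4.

Category 4 begins at V = 113 kt.
Required ΔP = (113/5.67)^(1/0.667) = 19.929^1.499 ≈ 88.77 hPa.
P_c ≤ 1010 − 88.77 = 921.23, so the highest integer P_c is 921 hPa.

921 hPa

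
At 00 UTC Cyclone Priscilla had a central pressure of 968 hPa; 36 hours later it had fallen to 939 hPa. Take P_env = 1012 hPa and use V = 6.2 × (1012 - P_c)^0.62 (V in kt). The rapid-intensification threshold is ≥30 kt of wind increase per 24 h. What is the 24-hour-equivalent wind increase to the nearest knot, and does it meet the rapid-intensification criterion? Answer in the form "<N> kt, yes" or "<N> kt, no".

16 kt, no

V₁: ΔP = 44, V ≈ 6.2 × 44^0.62 ≈ 64.76 kt.
V₂: ΔP = 73, V ≈ 6.2 × 73^0.62 ≈ 88.64 kt.
ΔV over 36 h = 23.88 kt → 24 h equivalent = 23.88 × 24/36 ≈ 15.92 kt.
16 kt < 30 kt ⇒ not rapid intensification.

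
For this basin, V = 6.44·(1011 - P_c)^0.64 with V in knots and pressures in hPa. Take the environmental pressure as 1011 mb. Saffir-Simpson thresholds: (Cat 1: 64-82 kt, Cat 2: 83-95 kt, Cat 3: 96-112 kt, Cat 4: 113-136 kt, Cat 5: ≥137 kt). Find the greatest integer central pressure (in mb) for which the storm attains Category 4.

923 mb

Category 4 begins at V = 113 kt.
Required ΔP = (113/6.44)^(1/0.64) = 17.547^1.562 ≈ 87.91 mb.
P_c ≤ 1011 − 87.91 = 923.09, so the highest integer P_c is 923 mb.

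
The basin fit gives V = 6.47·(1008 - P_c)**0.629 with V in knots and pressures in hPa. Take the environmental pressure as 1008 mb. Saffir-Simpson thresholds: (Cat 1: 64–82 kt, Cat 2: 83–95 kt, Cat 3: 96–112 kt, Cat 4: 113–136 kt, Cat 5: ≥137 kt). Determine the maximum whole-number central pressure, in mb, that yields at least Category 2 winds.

Category 2 begins at V = 83 kt.
Required ΔP = (83/6.47)^(1/0.629) = 12.828^1.590 ≈ 57.78 mb.
P_c ≤ 1008 − 57.78 = 950.22, so the highest integer P_c is 950 mb.

950 mb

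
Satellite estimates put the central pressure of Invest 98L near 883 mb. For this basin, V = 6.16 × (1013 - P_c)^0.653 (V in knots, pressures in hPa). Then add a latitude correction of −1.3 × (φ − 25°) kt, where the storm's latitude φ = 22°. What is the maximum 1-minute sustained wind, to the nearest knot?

152 kt

ΔP = 1013 − 883 = 130 mb.
130^0.653 ≈ 24.011.
V ≈ 6.16 × 24.011 ≈ 147.9 kt.
Latitude correction: −1.3 × (22 − 25) = 3.9 kt.
Corrected V ≈ 151.8 kt → 152 kt.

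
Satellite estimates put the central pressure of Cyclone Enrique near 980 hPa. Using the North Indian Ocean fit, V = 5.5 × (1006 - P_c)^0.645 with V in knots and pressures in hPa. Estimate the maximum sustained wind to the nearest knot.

45 kt

ΔP = 1006 − 980 = 26 hPa.
26^0.645 ≈ 8.178.
V ≈ 5.5 × 8.178 ≈ 45.0 kt.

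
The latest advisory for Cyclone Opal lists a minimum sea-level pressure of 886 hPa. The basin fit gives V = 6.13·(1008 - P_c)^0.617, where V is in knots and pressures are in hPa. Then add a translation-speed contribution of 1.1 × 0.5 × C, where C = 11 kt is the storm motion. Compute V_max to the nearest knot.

ΔP = 1008 − 886 = 122 hPa.
122^0.617 ≈ 19.377.
V ≈ 6.13 × 19.377 ≈ 118.8 kt.
Translation term: 1.1 × 0.5 × 11 = 6.05 kt.
Corrected V ≈ 124.85 kt → 125 kt.

125 kt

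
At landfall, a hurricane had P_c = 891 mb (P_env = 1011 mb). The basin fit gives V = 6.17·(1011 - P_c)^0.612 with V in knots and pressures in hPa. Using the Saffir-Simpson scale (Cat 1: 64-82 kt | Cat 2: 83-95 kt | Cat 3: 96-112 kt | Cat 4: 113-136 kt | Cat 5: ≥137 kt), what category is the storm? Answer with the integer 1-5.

ΔP = 1011 − 891 = 120 mb.
V ≈ 6.17 × 120^0.612 = 6.17 × 18.73 ≈ 116 kt.
116 kt falls in the Category 4 band.

4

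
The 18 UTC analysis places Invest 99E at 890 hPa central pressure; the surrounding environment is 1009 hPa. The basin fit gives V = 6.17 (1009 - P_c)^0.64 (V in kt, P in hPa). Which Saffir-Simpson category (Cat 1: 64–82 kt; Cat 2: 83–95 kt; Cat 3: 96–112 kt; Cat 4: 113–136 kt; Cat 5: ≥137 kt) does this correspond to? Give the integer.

4

ΔP = 1009 − 890 = 119 hPa.
V ≈ 6.17 × 119^0.64 = 6.17 × 21.30 ≈ 131 kt.
131 kt falls in the Category 4 band.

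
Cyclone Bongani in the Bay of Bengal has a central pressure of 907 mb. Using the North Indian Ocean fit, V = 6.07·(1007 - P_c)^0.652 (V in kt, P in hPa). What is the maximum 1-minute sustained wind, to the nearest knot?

ΔP = 1007 − 907 = 100 mb.
100^0.652 ≈ 20.137.
V ≈ 6.07 × 20.137 ≈ 122.2 kt.

122 kt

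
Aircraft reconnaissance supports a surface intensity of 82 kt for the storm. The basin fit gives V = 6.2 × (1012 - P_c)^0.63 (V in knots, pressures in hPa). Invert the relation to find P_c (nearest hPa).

952 hPa

ΔP = (V / 6.2)^(1/0.63) = (82/6.2)^1.587.
82/6.2 = 13.226; 13.226^1.587 ≈ 60.26 hPa.
P_c = 1012 − 60.26 = 951.74 ≈ 952 hPa.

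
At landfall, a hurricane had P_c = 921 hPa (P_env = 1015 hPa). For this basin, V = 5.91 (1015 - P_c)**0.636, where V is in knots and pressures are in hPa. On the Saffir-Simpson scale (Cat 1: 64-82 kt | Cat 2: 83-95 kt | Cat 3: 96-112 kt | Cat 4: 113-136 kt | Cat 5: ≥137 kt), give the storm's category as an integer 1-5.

ΔP = 1015 − 921 = 94 hPa.
V ≈ 5.91 × 94^0.636 = 5.91 × 17.98 ≈ 106 kt.
106 kt falls in the Category 3 band.

3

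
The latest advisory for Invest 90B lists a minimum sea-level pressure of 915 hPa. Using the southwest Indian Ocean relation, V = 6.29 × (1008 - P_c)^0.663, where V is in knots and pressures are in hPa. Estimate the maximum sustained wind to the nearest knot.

ΔP = 1008 − 915 = 93 hPa.
93^0.663 ≈ 20.189.
V ≈ 6.29 × 20.189 ≈ 127.0 kt.

127 kt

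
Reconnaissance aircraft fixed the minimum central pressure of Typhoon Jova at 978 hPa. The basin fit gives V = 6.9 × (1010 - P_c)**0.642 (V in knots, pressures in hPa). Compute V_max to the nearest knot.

64 kt

ΔP = 1010 − 978 = 32 hPa.
32^0.642 ≈ 9.254.
V ≈ 6.9 × 9.254 ≈ 63.8 kt.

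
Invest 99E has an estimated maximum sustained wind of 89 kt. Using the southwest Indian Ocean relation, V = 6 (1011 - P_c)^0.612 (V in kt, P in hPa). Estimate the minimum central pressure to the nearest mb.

ΔP = (V / 6)^(1/0.612) = (89/6)^1.634.
89/6 = 14.833; 14.833^1.634 ≈ 82.00 mb.
P_c = 1011 − 82.00 = 929.00 ≈ 929 mb.

929 mb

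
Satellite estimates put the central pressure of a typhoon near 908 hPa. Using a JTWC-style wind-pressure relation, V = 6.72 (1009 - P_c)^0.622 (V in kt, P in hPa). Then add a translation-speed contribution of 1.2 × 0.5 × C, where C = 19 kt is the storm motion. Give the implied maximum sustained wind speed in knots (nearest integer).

ΔP = 1009 − 908 = 101 hPa.
101^0.622 ≈ 17.648.
V ≈ 6.72 × 17.648 ≈ 118.6 kt.
Translation term: 1.2 × 0.5 × 19 = 11.4 kt.
Corrected V ≈ 130 kt → 130 kt.

130 kt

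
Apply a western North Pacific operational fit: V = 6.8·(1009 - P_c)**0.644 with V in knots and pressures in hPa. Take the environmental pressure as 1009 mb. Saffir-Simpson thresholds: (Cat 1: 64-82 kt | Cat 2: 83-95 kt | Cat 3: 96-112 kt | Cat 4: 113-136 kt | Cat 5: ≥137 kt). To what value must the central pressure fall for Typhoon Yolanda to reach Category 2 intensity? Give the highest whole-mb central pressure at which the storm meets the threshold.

Category 2 begins at V = 83 kt.
Required ΔP = (83/6.8)^(1/0.644) = 12.206^1.553 ≈ 48.67 mb.
P_c ≤ 1009 − 48.67 = 960.33, so the highest integer P_c is 960 mb.

960 mb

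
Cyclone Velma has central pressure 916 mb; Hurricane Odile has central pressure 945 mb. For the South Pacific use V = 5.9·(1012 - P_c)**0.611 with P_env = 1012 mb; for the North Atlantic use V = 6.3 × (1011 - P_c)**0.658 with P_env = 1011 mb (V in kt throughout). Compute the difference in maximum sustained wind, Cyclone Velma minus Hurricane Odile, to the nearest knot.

-3 kt

Cyclone Velma: ΔP = 96; V ≈ 5.9 × 96^0.611 ≈ 95.94 kt.
Hurricane Odile: ΔP = 66; V ≈ 6.3 × 66^0.658 ≈ 99.22 kt.
Difference ≈ 95.94 − 99.22 = -3.28 → -3 kt.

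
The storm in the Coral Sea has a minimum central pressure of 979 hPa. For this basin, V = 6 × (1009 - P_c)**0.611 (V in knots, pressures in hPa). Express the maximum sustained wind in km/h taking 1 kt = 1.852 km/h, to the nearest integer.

89 km/h

ΔP = 1009 − 979 = 30 hPa.
V ≈ 6 × 30^0.611 = 6 × 7.990 ≈ 47.937 kt.
47.937 × 1.852 ≈ 88.78 km/h → 89 km/h.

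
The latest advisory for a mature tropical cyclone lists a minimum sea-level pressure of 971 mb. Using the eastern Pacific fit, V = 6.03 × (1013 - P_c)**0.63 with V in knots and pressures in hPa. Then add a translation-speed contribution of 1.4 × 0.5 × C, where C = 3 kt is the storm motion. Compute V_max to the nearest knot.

66 kt

ΔP = 1013 − 971 = 42 mb.
42^0.63 ≈ 10.535.
V ≈ 6.03 × 10.535 ≈ 63.5 kt.
Translation term: 1.4 × 0.5 × 3 = 2.1 kt.
Corrected V ≈ 65.6 kt → 66 kt.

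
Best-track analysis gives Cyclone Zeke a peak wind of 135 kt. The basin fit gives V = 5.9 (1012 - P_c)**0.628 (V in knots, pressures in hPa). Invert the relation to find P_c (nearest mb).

866 mb

ΔP = (V / 5.9)^(1/0.628) = (135/5.9)^1.592.
135/5.9 = 22.881; 22.881^1.592 ≈ 146.14 mb.
P_c = 1012 − 146.14 = 865.86 ≈ 866 mb.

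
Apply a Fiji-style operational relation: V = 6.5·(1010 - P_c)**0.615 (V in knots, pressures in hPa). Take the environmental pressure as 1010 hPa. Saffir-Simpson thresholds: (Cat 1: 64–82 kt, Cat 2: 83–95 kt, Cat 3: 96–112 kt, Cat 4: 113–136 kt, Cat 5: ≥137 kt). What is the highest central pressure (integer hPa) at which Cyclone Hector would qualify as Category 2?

947 hPa

Category 2 begins at V = 83 kt.
Required ΔP = (83/6.5)^(1/0.615) = 12.769^1.626 ≈ 62.90 hPa.
P_c ≤ 1010 − 62.90 = 947.10, so the highest integer P_c is 947 hPa.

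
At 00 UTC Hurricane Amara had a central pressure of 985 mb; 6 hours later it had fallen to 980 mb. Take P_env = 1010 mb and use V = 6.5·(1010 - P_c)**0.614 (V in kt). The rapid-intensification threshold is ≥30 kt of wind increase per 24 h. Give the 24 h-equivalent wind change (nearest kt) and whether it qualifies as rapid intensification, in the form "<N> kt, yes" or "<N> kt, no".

22 kt, no

V₁: ΔP = 25, V ≈ 6.5 × 25^0.614 ≈ 46.91 kt.
V₂: ΔP = 30, V ≈ 6.5 × 30^0.614 ≈ 52.46 kt.
ΔV over 6 h = 5.55 kt → 24 h equivalent = 5.55 × 24/6 ≈ 22.20 kt.
22 kt < 30 kt ⇒ not rapid intensification.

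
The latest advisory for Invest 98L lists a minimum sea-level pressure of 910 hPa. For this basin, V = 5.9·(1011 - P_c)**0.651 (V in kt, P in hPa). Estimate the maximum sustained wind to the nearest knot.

ΔP = 1011 − 910 = 101 hPa.
101^0.651 ≈ 20.175.
V ≈ 5.9 × 20.175 ≈ 119.0 kt.

119 kt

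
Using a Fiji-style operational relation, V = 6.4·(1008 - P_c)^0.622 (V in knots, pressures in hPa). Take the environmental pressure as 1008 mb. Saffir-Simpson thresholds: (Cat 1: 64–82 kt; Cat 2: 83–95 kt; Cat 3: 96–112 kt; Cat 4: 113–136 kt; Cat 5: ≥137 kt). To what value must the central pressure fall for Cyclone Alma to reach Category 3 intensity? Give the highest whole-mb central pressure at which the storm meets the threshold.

Category 3 begins at V = 96 kt.
Required ΔP = (96/6.4)^(1/0.622) = 15.000^1.608 ≈ 77.77 mb.
P_c ≤ 1008 − 77.77 = 930.23, so the highest integer P_c is 930 mb.

930 mb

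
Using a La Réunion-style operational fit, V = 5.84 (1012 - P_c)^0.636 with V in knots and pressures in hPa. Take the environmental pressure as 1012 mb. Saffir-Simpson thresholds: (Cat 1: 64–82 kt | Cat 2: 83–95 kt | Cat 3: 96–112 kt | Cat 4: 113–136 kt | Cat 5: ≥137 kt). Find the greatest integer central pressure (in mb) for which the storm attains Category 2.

Category 2 begins at V = 83 kt.
Required ΔP = (83/5.84)^(1/0.636) = 14.212^1.572 ≈ 64.92 mb.
P_c ≤ 1012 − 64.92 = 947.08, so the highest integer P_c is 947 mb.

947 mb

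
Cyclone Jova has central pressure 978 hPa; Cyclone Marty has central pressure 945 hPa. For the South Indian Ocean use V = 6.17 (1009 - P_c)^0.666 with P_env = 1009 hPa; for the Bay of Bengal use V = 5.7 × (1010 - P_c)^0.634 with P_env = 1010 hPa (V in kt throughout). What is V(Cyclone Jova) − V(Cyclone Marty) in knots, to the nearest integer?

-20 kt

Cyclone Jova: ΔP = 31; V ≈ 6.17 × 31^0.666 ≈ 60.75 kt.
Cyclone Marty: ΔP = 65; V ≈ 5.7 × 65^0.634 ≈ 80.40 kt.
Difference ≈ 60.75 − 80.40 = -19.65 → -20 kt.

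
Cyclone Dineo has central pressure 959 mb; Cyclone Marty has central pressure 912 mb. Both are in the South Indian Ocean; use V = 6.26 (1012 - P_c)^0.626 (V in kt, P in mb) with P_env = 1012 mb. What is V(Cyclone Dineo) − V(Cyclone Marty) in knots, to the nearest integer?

Cyclone Dineo: ΔP = 53; V ≈ 6.26 × 53^0.626 ≈ 75.16 kt.
Cyclone Marty: ΔP = 100; V ≈ 6.26 × 100^0.626 ≈ 111.83 kt.
Difference ≈ 75.16 − 111.83 = -36.67 → -37 kt.

-37 kt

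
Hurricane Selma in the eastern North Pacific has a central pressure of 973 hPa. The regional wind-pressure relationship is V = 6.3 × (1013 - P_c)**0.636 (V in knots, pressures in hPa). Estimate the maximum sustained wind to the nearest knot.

ΔP = 1013 − 973 = 40 hPa.
40^0.636 ≈ 10.445.
V ≈ 6.3 × 10.445 ≈ 65.8 kt.

66 kt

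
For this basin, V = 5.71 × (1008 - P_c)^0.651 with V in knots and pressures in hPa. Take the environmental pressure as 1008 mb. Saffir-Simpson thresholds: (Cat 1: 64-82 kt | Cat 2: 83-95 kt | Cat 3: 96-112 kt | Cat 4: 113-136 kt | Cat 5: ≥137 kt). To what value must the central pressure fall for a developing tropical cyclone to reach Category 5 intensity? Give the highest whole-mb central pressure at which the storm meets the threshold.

876 mb

Category 5 begins at V = 137 kt.
Required ΔP = (137/5.71)^(1/0.651) = 23.993^1.536 ≈ 131.81 mb.
P_c ≤ 1008 − 131.81 = 876.19, so the highest integer P_c is 876 mb.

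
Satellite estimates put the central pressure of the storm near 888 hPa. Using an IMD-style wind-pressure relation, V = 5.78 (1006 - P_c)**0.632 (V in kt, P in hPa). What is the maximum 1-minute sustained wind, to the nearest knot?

ΔP = 1006 − 888 = 118 hPa.
118^0.632 ≈ 20.391.
V ≈ 5.78 × 20.391 ≈ 117.9 kt.

118 kt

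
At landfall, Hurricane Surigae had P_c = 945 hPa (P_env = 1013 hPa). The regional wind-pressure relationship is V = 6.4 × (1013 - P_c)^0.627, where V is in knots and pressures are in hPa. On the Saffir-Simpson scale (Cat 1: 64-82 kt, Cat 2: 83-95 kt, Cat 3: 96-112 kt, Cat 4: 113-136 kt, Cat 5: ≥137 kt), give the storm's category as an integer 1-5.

2

ΔP = 1013 − 945 = 68 hPa.
V ≈ 6.4 × 68^0.627 = 6.4 × 14.09 ≈ 90 kt.
90 kt falls in the Category 2 band.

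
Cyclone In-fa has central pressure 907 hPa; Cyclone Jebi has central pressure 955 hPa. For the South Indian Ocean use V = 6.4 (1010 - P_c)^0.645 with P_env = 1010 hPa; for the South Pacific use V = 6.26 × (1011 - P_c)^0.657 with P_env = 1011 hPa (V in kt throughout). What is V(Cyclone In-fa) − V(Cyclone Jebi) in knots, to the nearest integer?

39 kt

Cyclone In-fa: ΔP = 103; V ≈ 6.4 × 103^0.645 ≈ 127.19 kt.
Cyclone Jebi: ΔP = 56; V ≈ 6.26 × 56^0.657 ≈ 88.13 kt.
Difference ≈ 127.19 − 88.13 = 39.06 → 39 kt.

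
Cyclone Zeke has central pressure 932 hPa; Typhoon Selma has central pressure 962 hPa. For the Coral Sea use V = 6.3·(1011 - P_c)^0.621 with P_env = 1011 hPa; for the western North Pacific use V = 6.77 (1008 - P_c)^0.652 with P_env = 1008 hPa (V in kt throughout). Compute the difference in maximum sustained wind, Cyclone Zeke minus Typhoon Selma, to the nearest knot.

13 kt

Cyclone Zeke: ΔP = 79; V ≈ 6.3 × 79^0.621 ≈ 95.01 kt.
Typhoon Selma: ΔP = 46; V ≈ 6.77 × 46^0.652 ≈ 82.17 kt.
Difference ≈ 95.01 − 82.17 = 12.84 → 13 kt.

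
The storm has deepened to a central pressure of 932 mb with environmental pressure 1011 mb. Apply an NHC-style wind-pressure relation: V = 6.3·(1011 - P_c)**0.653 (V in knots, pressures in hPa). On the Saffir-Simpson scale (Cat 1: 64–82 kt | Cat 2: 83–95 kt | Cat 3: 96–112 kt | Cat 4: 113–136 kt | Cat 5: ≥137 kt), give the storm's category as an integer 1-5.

ΔP = 1011 − 932 = 79 mb.
V ≈ 6.3 × 79^0.653 = 6.3 × 17.34 ≈ 109 kt.
109 kt falls in the Category 3 band.

3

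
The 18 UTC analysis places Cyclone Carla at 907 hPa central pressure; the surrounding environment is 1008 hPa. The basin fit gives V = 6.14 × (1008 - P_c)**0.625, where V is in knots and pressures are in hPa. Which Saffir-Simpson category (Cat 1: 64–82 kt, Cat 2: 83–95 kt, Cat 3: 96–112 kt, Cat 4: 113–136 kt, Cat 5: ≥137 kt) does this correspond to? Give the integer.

3

ΔP = 1008 − 907 = 101 hPa.
V ≈ 6.14 × 101^0.625 = 6.14 × 17.89 ≈ 110 kt.
110 kt falls in the Category 3 band.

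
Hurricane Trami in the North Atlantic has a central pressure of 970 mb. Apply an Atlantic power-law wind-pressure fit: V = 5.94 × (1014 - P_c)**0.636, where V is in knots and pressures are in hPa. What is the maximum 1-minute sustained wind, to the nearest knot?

66 kt

ΔP = 1014 − 970 = 44 mb.
44^0.636 ≈ 11.098.
V ≈ 5.94 × 11.098 ≈ 65.9 kt.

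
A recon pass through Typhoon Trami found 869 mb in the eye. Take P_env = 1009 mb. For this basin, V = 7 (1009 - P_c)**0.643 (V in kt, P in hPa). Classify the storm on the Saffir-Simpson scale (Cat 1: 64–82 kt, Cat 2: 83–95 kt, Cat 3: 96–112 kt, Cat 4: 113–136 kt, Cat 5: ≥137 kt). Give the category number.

ΔP = 1009 − 869 = 140 mb.
V ≈ 7 × 140^0.643 = 7 × 23.99 ≈ 168 kt.
168 kt falls in the Category 5 band.

5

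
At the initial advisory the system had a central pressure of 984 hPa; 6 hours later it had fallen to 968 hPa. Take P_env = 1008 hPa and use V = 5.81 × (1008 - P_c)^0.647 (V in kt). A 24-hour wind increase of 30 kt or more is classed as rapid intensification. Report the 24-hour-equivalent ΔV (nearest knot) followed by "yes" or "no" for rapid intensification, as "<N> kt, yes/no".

V₁: ΔP = 24, V ≈ 5.81 × 24^0.647 ≈ 45.41 kt.
V₂: ΔP = 40, V ≈ 5.81 × 40^0.647 ≈ 63.20 kt.
ΔV over 6 h = 17.79 kt → 24 h equivalent = 17.79 × 24/6 ≈ 71.16 kt.
71 kt ≥ 30 kt ⇒ rapid intensification.

71 kt, yes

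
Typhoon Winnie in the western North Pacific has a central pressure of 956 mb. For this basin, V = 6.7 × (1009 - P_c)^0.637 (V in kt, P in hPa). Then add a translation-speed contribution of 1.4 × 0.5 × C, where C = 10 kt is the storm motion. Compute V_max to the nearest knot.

ΔP = 1009 − 956 = 53 mb.
53^0.637 ≈ 12.542.
V ≈ 6.7 × 12.542 ≈ 84.0 kt.
Translation term: 1.4 × 0.5 × 10 = 7 kt.
Corrected V ≈ 91 kt → 91 kt.

91 kt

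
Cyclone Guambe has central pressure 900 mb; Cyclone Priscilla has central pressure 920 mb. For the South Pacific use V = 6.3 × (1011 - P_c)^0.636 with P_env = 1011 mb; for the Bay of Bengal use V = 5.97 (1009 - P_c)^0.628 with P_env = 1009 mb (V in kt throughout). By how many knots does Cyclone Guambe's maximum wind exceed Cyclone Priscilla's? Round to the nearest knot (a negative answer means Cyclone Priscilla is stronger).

26 kt

Cyclone Guambe: ΔP = 111; V ≈ 6.3 × 111^0.636 ≈ 125.94 kt.
Cyclone Priscilla: ΔP = 89; V ≈ 5.97 × 89^0.628 ≈ 100.04 kt.
Difference ≈ 125.94 − 100.04 = 25.90 → 26 kt.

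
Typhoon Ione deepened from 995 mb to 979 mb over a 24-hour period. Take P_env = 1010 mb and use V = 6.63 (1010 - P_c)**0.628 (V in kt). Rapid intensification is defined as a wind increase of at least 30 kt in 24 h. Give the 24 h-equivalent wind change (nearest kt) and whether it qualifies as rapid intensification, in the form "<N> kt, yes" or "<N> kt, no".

21 kt, no

V₁: ΔP = 15, V ≈ 6.63 × 15^0.628 ≈ 36.32 kt.
V₂: ΔP = 31, V ≈ 6.63 × 31^0.628 ≈ 57.29 kt.
ΔV over 24 h = 20.97 kt → 24 h equivalent = 20.97 × 24/24 ≈ 20.97 kt.
21 kt < 30 kt ⇒ not rapid intensification.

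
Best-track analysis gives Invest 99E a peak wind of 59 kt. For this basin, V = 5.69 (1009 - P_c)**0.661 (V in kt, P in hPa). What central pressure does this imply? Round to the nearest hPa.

975 hPa

ΔP = (V / 5.69)^(1/0.661) = (59/5.69)^1.513.
59/5.69 = 10.369; 10.369^1.513 ≈ 34.41 hPa.
P_c = 1009 − 34.41 = 974.59 ≈ 975 hPa.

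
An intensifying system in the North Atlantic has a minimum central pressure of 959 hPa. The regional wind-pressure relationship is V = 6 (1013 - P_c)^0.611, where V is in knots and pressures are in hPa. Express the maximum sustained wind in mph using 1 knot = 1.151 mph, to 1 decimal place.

79.0 mph

ΔP = 1013 − 959 = 54 hPa.
V ≈ 6 × 54^0.611 = 6 × 11.442 ≈ 68.651 kt.
68.651 × 1.151 ≈ 79.02 mph → 79.0 mph.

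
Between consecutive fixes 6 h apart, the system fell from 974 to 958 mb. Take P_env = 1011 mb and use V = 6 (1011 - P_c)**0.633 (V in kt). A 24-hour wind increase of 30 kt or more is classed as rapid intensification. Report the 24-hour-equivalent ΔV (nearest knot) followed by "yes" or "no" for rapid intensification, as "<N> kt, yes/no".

60 kt, yes

V₁: ΔP = 37, V ≈ 6 × 37^0.633 ≈ 59.00 kt.
V₂: ΔP = 53, V ≈ 6 × 53^0.633 ≈ 74.07 kt.
ΔV over 6 h = 15.07 kt → 24 h equivalent = 15.07 × 24/6 ≈ 60.28 kt.
60 kt ≥ 30 kt ⇒ rapid intensification.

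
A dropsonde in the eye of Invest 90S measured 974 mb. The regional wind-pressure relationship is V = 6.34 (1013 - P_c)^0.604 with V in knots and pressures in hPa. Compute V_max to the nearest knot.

58 kt

ΔP = 1013 − 974 = 39 mb.
39^0.604 ≈ 9.141.
V ≈ 6.34 × 9.141 ≈ 58.0 kt.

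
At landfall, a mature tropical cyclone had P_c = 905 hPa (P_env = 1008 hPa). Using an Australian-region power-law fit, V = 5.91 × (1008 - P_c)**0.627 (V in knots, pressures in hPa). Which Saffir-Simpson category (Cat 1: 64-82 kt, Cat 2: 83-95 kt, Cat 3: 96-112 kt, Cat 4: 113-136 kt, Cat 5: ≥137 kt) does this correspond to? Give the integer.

ΔP = 1008 − 905 = 103 hPa.
V ≈ 5.91 × 103^0.627 = 5.91 × 18.28 ≈ 108 kt.
108 kt falls in the Category 3 band.

3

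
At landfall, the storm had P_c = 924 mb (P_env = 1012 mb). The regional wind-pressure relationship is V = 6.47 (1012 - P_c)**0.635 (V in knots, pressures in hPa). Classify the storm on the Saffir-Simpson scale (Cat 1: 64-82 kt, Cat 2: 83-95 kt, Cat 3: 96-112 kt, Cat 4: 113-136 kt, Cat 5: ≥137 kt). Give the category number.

3

ΔP = 1012 − 924 = 88 mb.
V ≈ 6.47 × 88^0.635 = 6.47 × 17.17 ≈ 111 kt.
111 kt falls in the Category 3 band.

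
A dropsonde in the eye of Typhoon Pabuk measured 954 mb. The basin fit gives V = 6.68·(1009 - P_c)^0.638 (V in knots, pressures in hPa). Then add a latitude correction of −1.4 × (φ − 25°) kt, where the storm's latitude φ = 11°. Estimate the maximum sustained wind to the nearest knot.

106 kt

ΔP = 1009 − 954 = 55 mb.
55^0.638 ≈ 12.893.
V ≈ 6.68 × 12.893 ≈ 86.1 kt.
Latitude correction: −1.4 × (11 − 25) = 19.6 kt.
Corrected V ≈ 105.7 kt → 106 kt.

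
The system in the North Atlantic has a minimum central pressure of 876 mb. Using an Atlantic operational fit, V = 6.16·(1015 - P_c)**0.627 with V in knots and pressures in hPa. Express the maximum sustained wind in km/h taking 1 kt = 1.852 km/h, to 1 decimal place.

ΔP = 1015 − 876 = 139 mb.
V ≈ 6.16 × 139^0.627 = 6.16 × 22.063 ≈ 135.910 kt.
135.910 × 1.852 ≈ 251.71 km/h → 251.7 km/h.

251.7 km/h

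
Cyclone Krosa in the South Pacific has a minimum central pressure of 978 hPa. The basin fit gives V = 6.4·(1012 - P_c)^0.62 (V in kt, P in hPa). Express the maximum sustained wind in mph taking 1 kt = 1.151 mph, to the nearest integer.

66 mph

ΔP = 1012 − 978 = 34 hPa.
V ≈ 6.4 × 34^0.62 = 6.4 × 8.903 ≈ 56.977 kt.
56.977 × 1.151 ≈ 65.58 mph → 66 mph.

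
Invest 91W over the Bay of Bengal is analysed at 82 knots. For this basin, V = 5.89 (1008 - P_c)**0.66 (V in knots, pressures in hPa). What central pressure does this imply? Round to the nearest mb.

954 mb

ΔP = (V / 5.89)^(1/0.66) = (82/5.89)^1.515.
82/5.89 = 13.922; 13.922^1.515 ≈ 54.06 mb.
P_c = 1008 − 54.06 = 953.94 ≈ 954 mb.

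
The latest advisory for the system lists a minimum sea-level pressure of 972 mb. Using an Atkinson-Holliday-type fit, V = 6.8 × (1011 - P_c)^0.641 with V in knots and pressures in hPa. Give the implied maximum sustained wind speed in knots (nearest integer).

ΔP = 1011 − 972 = 39 mb.
39^0.641 ≈ 10.468.
V ≈ 6.8 × 10.468 ≈ 71.2 kt.

71 kt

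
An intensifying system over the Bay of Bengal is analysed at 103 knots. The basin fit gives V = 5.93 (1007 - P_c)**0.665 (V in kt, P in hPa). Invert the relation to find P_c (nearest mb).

ΔP = (V / 5.93)^(1/0.665) = (103/5.93)^1.504.
103/5.93 = 17.369; 17.369^1.504 ≈ 73.17 mb.
P_c = 1007 − 73.17 = 933.83 ≈ 934 mb.

934 mb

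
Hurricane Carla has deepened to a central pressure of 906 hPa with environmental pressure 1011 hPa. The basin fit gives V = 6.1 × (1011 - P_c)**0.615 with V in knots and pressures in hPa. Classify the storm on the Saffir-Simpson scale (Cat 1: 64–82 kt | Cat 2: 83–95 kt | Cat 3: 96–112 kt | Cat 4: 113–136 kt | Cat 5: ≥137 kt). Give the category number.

ΔP = 1011 − 906 = 105 hPa.
V ≈ 6.1 × 105^0.615 = 6.1 × 17.50 ≈ 107 kt.
107 kt falls in the Category 3 band.

3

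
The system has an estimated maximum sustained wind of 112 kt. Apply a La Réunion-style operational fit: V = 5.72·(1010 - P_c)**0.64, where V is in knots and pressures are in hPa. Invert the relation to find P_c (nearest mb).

906 mb

ΔP = (V / 5.72)^(1/0.64) = (112/5.72)^1.562.
112/5.72 = 19.580; 19.580^1.562 ≈ 104.35 mb.
P_c = 1010 − 104.35 = 905.65 ≈ 906 mb.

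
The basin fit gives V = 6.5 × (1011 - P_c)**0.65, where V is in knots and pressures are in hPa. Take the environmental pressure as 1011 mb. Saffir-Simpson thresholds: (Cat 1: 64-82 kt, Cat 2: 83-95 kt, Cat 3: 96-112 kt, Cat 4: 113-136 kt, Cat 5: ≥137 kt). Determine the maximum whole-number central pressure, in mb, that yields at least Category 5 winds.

Category 5 begins at V = 137 kt.
Required ΔP = (137/6.5)^(1/0.65) = 21.077^1.538 ≈ 108.80 mb.
P_c ≤ 1011 − 108.80 = 902.20, so the highest integer P_c is 902 mb.

902 mb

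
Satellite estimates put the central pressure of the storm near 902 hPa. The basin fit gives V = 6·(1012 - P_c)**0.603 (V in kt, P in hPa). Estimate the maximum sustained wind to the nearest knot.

102 kt

ΔP = 1012 − 902 = 110 hPa.
110^0.603 ≈ 17.020.
V ≈ 6 × 17.020 ≈ 102.1 kt.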